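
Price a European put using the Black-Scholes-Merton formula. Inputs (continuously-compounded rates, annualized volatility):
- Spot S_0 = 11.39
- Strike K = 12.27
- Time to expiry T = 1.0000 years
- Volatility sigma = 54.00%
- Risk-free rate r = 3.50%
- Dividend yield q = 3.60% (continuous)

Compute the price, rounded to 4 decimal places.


d1 = (ln(S/K) + (r - q + 0.5*sigma^2) * T) / (sigma * sqrt(T)) = 0.13033059
d2 = d1 - sigma * sqrt(T) = -0.40966941
exp(-rT) = 0.96560542; exp(-qT) = 0.96464029
P = K * exp(-rT) * N(-d2) - S_0 * exp(-qT) * N(-d1)
N(-d1) = 0.44815244; N(-d2) = 0.65897576
P = 12.2700 * 0.96560542 * 0.65897576 - 11.3900 * 0.96464029 * 0.44815244 = 2.8836

Answer: Price = 2.8836


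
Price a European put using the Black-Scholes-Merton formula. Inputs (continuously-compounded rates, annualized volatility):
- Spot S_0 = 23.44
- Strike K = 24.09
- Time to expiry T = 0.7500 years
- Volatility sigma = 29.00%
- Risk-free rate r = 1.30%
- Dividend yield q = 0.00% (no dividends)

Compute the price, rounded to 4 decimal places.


Answer: Price = 2.5771

Derivation:
d1 = (ln(S/K) + (r - q + 0.5*sigma^2) * T) / (sigma * sqrt(T)) = 0.05548395
d2 = d1 - sigma * sqrt(T) = -0.19566342
exp(-rT) = 0.99029738; exp(-qT) = 1.00000000
P = K * exp(-rT) * N(-d2) - S_0 * exp(-qT) * N(-d1)
N(-d1) = 0.47787646; N(-d2) = 0.57756319
P = 24.0900 * 0.99029738 * 0.57756319 - 23.4400 * 1.00000000 * 0.47787646 = 2.5771


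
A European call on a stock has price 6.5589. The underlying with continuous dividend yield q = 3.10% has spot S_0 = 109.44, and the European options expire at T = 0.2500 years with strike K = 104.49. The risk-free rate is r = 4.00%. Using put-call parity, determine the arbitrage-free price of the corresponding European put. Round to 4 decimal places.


Answer: Put price = 1.4141

Derivation:
Put-call parity: C - P = S_0 * exp(-qT) - K * exp(-rT).
S_0 * exp(-qT) = 109.4400 * 0.99227995 = 108.59511815
K * exp(-rT) = 104.4900 * 0.99004983 = 103.45030713
P = C - S*exp(-qT) + K*exp(-rT)
P = 6.5589 - 108.59511815 + 103.45030713 = 1.4141


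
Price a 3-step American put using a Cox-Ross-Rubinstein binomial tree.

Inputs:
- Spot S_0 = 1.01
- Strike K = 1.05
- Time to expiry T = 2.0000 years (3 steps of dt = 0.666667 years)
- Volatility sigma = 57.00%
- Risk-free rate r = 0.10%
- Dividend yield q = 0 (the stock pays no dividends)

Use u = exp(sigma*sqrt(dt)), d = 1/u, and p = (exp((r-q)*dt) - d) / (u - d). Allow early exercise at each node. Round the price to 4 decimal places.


Answer: Price = V(0,0) = 0.3658

Derivation:
dt = T/N = 0.666667
u = exp(sigma*sqrt(dt)) = 1.592656; d = 1/u = 0.627882
p = (exp((r-q)*dt) - d) / (u - d) = 0.386396
Discount per step: exp(-r*dt) = 0.999334
Stock lattice S(k, i) with i counting down-moves:
  k=0: S(0,0) = 1.0100
  k=1: S(1,0) = 1.6086; S(1,1) = 0.6342
  k=2: S(2,0) = 2.5619; S(2,1) = 1.0100; S(2,2) = 0.3982
  k=3: S(3,0) = 4.0803; S(3,1) = 1.6086; S(3,2) = 0.6342; S(3,3) = 0.2500
Terminal payoffs V(N, i) = max(K - S_T, 0):
  V(3,0) = 0.000000; V(3,1) = 0.000000; V(3,2) = 0.415839; V(3,3) = 0.799991
Backward induction: V(k, i) = exp(-r*dt) * [p * V(k+1, i) + (1-p) * V(k+1, i+1)]; then take max(V_cont, immediate exercise) for American.
  V(2,0) = exp(-r*dt) * [p*0.000000 + (1-p)*0.000000] = 0.000000; exercise = 0.000000; V(2,0) = max -> 0.000000
  V(2,1) = exp(-r*dt) * [p*0.000000 + (1-p)*0.415839] = 0.254991; exercise = 0.040000; V(2,1) = max -> 0.254991
  V(2,2) = exp(-r*dt) * [p*0.415839 + (1-p)*0.799991] = 0.651122; exercise = 0.651822; V(2,2) = max -> 0.651822
  V(1,0) = exp(-r*dt) * [p*0.000000 + (1-p)*0.254991] = 0.156359; exercise = 0.000000; V(1,0) = max -> 0.156359
  V(1,1) = exp(-r*dt) * [p*0.254991 + (1-p)*0.651822] = 0.498156; exercise = 0.415839; V(1,1) = max -> 0.498156
  V(0,0) = exp(-r*dt) * [p*0.156359 + (1-p)*0.498156] = 0.365843; exercise = 0.040000; V(0,0) = max -> 0.365843


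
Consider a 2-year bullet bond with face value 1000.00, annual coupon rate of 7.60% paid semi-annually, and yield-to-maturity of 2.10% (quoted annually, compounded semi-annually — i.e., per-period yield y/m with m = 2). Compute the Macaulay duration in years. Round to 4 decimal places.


Answer: Macaulay duration = 1.8988 years

Derivation:
Coupon per period c = face * coupon_rate / m = 38.000000
Periods per year m = 2; per-period yield y/m = 0.010500
Number of cashflows N = 4
Cashflows (t years, CF_t, discount factor 1/(1+y/m)^(m*t), PV):
  t = 0.5000: CF_t = 38.000000, DF = 0.989609, PV = 37.605146
  t = 1.0000: CF_t = 38.000000, DF = 0.979326, PV = 37.214395
  t = 1.5000: CF_t = 38.000000, DF = 0.969150, PV = 36.827704
  t = 2.0000: CF_t = 1038.000000, DF = 0.959080, PV = 995.524797
Price P = sum_t PV_t = 1107.172042
Macaulay numerator sum_t t * PV_t:
  t * PV_t at t = 0.5000: 18.802573
  t * PV_t at t = 1.0000: 37.214395
  t * PV_t at t = 1.5000: 55.241556
  t * PV_t at t = 2.0000: 1991.049594
Macaulay duration D = (sum_t t * PV_t) / P = 2102.308118 / 1107.172042 = 1.898809


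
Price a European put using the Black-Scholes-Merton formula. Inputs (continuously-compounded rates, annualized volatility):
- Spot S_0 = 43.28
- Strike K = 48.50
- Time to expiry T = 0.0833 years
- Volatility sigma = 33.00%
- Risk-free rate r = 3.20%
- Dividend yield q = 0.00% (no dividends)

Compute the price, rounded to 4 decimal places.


d1 = (ln(S/K) + (r - q + 0.5*sigma^2) * T) / (sigma * sqrt(T)) = -1.11998834
d2 = d1 - sigma * sqrt(T) = -1.21523208
exp(-rT) = 0.99733795; exp(-qT) = 1.00000000
P = K * exp(-rT) * N(-d2) - S_0 * exp(-qT) * N(-d1)
N(-d1) = 0.86864064; N(-d2) = 0.88786121
P = 48.5000 * 0.99733795 * 0.88786121 - 43.2800 * 1.00000000 * 0.86864064 = 5.3519

Answer: Price = 5.3519


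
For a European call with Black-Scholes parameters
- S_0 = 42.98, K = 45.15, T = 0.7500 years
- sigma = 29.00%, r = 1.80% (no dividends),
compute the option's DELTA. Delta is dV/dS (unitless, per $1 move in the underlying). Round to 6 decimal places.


Answer: Delta = 0.493300

Derivation:
d1 = -0.0167944769; d2 = -0.2679418440
phi(d1) = 0.3988860226; exp(-qT) = 1.0000000000; exp(-rT) = 0.9865907163
N(d1) = 0.4933002880
Delta = exp(-qT) * N(d1) = 1.0000000000 * 0.4933002880 = 0.493300


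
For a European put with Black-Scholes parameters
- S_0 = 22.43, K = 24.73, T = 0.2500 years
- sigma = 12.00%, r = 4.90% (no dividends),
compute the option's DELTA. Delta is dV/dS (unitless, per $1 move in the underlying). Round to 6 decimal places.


Answer: Delta = -0.918159

Derivation:
d1 = -1.3927955500; d2 = -1.4527955500
phi(d1) = 0.1512413679; exp(-qT) = 1.0000000000; exp(-rT) = 0.9878247258
N(-d1) = 0.9181591878
Delta = -exp(-qT) * N(-d1) = -1.0000000000 * 0.9181591878 = -0.918159


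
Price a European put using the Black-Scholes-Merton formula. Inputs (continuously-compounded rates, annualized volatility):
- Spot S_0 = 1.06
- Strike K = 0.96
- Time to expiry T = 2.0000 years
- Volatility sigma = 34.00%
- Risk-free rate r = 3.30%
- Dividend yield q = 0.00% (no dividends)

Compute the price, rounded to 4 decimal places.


d1 = (ln(S/K) + (r - q + 0.5*sigma^2) * T) / (sigma * sqrt(T)) = 0.58376012
d2 = d1 - sigma * sqrt(T) = 0.10292751
exp(-rT) = 0.93613086; exp(-qT) = 1.00000000
P = K * exp(-rT) * N(-d2) - S_0 * exp(-qT) * N(-d1)
N(-d1) = 0.27969086; N(-d2) = 0.45901025
P = 0.9600 * 0.93613086 * 0.45901025 - 1.0600 * 1.00000000 * 0.27969086 = 0.1160

Answer: Price = 0.1160


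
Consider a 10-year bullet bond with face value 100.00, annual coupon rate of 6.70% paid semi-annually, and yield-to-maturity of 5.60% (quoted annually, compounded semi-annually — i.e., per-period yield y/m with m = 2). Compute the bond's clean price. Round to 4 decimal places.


Coupon per period c = face * coupon_rate / m = 3.350000
Periods per year m = 2; per-period yield y/m = 0.028000
Number of cashflows N = 20
Cashflows (t years, CF_t, discount factor 1/(1+y/m)^(m*t), PV):
  t = 0.5000: CF_t = 3.350000, DF = 0.972763, PV = 3.258755
  t = 1.0000: CF_t = 3.350000, DF = 0.946267, PV = 3.169995
  t = 1.5000: CF_t = 3.350000, DF = 0.920493, PV = 3.083653
  t = 2.0000: CF_t = 3.350000, DF = 0.895422, PV = 2.999662
  t = 2.5000: CF_t = 3.350000, DF = 0.871033, PV = 2.917959
  t = 3.0000: CF_t = 3.350000, DF = 0.847308, PV = 2.838482
  t = 3.5000: CF_t = 3.350000, DF = 0.824230, PV = 2.761169
  t = 4.0000: CF_t = 3.350000, DF = 0.801780, PV = 2.685962
  t = 4.5000: CF_t = 3.350000, DF = 0.779941, PV = 2.612804
  t = 5.0000: CF_t = 3.350000, DF = 0.758698, PV = 2.541638
  t = 5.5000: CF_t = 3.350000, DF = 0.738033, PV = 2.472410
  t = 6.0000: CF_t = 3.350000, DF = 0.717931, PV = 2.405068
  t = 6.5000: CF_t = 3.350000, DF = 0.698376, PV = 2.339561
  t = 7.0000: CF_t = 3.350000, DF = 0.679354, PV = 2.275837
  t = 7.5000: CF_t = 3.350000, DF = 0.660851, PV = 2.213849
  t = 8.0000: CF_t = 3.350000, DF = 0.642851, PV = 2.153550
  t = 8.5000: CF_t = 3.350000, DF = 0.625341, PV = 2.094893
  t = 9.0000: CF_t = 3.350000, DF = 0.608309, PV = 2.037834
  t = 9.5000: CF_t = 3.350000, DF = 0.591740, PV = 1.982329
  t = 10.0000: CF_t = 103.350000, DF = 0.575622, PV = 59.490578
Price P = sum_t PV_t = 108.335988

Answer: Price = 108.3360


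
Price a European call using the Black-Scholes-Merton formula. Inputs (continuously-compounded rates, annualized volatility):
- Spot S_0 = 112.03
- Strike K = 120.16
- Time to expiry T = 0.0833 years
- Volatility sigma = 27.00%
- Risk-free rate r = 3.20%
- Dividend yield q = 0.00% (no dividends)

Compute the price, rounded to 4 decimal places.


d1 = (ln(S/K) + (r - q + 0.5*sigma^2) * T) / (sigma * sqrt(T)) = -0.82584805
d2 = d1 - sigma * sqrt(T) = -0.90377475
exp(-rT) = 0.99733795; exp(-qT) = 1.00000000
C = S_0 * exp(-qT) * N(d1) - K * exp(-rT) * N(d2)
N(d1) = 0.20444515; N(d2) = 0.18305743
C = 112.0300 * 1.00000000 * 0.20444515 - 120.1600 * 0.99733795 * 0.18305743 = 0.9664

Answer: Price = 0.9664


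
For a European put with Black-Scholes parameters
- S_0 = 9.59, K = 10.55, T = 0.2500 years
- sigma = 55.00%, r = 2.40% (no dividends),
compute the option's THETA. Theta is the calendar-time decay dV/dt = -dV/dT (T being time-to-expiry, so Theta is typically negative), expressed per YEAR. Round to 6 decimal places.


d1 = -0.1876089856; d2 = -0.4626089856
phi(d1) = 0.3919828858; exp(-qT) = 1.0000000000; exp(-rT) = 0.9940179641
Theta = -S*exp(-qT)*phi(d1)*sigma/(2*sqrt(T)) + r*K*exp(-rT)*N(-d2) - q*S*exp(-qT)*N(-d1)
N(-d1) = 0.5744084091; N(-d2) = 0.6781776666; sqrt(T) = 0.5000000000
Term 1 = -9.5900 * 1.0000000000 * 0.3919828858 * 0.5500 / (2 * 0.5000000000) = -2.0675137312
Term 2 = 0.0240 * 10.5500 * 0.9940179641 * 0.6781776666 = 0.1706873824
Term 3 = 0 (no dividend yield, q = 0)
Theta = -2.0675137312 + (0.1706873824) + (0.0000000000) = -1.896826

Answer: Theta = -1.896826


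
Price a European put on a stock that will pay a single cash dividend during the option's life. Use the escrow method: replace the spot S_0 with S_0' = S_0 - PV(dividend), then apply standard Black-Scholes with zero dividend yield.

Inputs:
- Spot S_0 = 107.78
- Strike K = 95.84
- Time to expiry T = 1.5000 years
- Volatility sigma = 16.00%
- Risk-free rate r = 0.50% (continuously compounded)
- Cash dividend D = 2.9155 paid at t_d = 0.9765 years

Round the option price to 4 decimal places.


PV(D) = D * exp(-r * t_d) = 2.9155 * 0.99512940 = 2.90129977
S_0' = S_0 - PV(D) = 107.7800 - 2.90129977 = 104.87870023
d1 = (ln(S_0'/K) + (r + sigma^2/2)*T) / (sigma*sqrt(T)) = 0.59616657
d2 = d1 - sigma*sqrt(T) = 0.40020739
exp(-rT) = 0.99252805
N(-d1) = 0.27553198; N(-d2) = 0.34450189
P = K * exp(-rT) * N(-d2) - S_0' * N(-d1) = 95.8400 * 0.99252805 * 0.34450189 - 104.87870023 * 0.27553198 = 3.8729

Answer: Price = 3.8729


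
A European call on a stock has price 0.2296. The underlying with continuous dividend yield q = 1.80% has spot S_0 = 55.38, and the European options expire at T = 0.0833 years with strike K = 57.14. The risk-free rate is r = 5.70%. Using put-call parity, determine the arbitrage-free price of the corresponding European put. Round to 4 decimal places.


Put-call parity: C - P = S_0 * exp(-qT) - K * exp(-rT).
S_0 * exp(-qT) = 55.3800 * 0.99850172 = 55.29702545
K * exp(-rT) = 57.1400 * 0.99526315 = 56.86933664
P = C - S*exp(-qT) + K*exp(-rT)
P = 0.2296 - 55.29702545 + 56.86933664 = 1.8019

Answer: Put price = 1.8019


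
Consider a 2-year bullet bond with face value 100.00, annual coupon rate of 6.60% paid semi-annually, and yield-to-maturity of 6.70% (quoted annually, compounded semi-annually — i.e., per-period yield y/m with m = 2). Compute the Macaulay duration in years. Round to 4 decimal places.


Answer: Macaulay duration = 1.9061 years

Derivation:
Coupon per period c = face * coupon_rate / m = 3.300000
Periods per year m = 2; per-period yield y/m = 0.033500
Number of cashflows N = 4
Cashflows (t years, CF_t, discount factor 1/(1+y/m)^(m*t), PV):
  t = 0.5000: CF_t = 3.300000, DF = 0.967586, PV = 3.193033
  t = 1.0000: CF_t = 3.300000, DF = 0.936222, PV = 3.089534
  t = 1.5000: CF_t = 3.300000, DF = 0.905876, PV = 2.989389
  t = 2.0000: CF_t = 103.300000, DF = 0.876512, PV = 90.543733
Price P = sum_t PV_t = 99.815690
Macaulay numerator sum_t t * PV_t:
  t * PV_t at t = 0.5000: 1.596517
  t * PV_t at t = 1.0000: 3.089534
  t * PV_t at t = 1.5000: 4.484084
  t * PV_t at t = 2.0000: 181.087467
Macaulay duration D = (sum_t t * PV_t) / P = 190.257602 / 99.815690 = 1.906089


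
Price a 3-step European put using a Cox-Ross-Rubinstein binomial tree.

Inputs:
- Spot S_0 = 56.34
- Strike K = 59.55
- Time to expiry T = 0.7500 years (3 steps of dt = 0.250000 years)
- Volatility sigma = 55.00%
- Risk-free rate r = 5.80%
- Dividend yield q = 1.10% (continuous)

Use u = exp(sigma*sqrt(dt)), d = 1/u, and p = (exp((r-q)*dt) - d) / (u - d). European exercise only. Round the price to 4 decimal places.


Answer: Price = V(0,0) = 11.9897

Derivation:
dt = T/N = 0.250000
u = exp(sigma*sqrt(dt)) = 1.316531; d = 1/u = 0.759572
p = (exp((r-q)*dt) - d) / (u - d) = 0.452901
Discount per step: exp(-r*dt) = 0.985605
Stock lattice S(k, i) with i counting down-moves:
  k=0: S(0,0) = 56.3400
  k=1: S(1,0) = 74.1733; S(1,1) = 42.7943
  k=2: S(2,0) = 97.6515; S(2,1) = 56.3400; S(2,2) = 32.5054
  k=3: S(3,0) = 128.5612; S(3,1) = 74.1733; S(3,2) = 42.7943; S(3,3) = 24.6902
Terminal payoffs V(N, i) = max(K - S_T, 0):
  V(3,0) = 0.000000; V(3,1) = 0.000000; V(3,2) = 16.755707; V(3,3) = 34.859841
Backward induction: V(k, i) = exp(-r*dt) * [p * V(k+1, i) + (1-p) * V(k+1, i+1)].
  V(2,0) = exp(-r*dt) * [p*0.000000 + (1-p)*0.000000] = 0.000000
  V(2,1) = exp(-r*dt) * [p*0.000000 + (1-p)*16.755707] = 9.035065
  V(2,2) = exp(-r*dt) * [p*16.755707 + (1-p)*34.859841] = 26.276670
  V(1,0) = exp(-r*dt) * [p*0.000000 + (1-p)*9.035065] = 4.871916
  V(1,1) = exp(-r*dt) * [p*9.035065 + (1-p)*26.276670] = 18.202074
  V(0,0) = exp(-r*dt) * [p*4.871916 + (1-p)*18.202074] = 11.989712


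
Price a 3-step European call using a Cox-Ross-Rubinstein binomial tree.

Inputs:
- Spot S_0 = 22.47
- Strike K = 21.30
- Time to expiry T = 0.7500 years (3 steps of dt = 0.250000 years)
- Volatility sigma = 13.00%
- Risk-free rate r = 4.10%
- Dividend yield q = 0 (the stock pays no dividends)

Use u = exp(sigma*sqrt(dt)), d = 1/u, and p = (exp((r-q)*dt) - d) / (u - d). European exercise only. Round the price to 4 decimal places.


dt = T/N = 0.250000
u = exp(sigma*sqrt(dt)) = 1.067159; d = 1/u = 0.937067
p = (exp((r-q)*dt) - d) / (u - d) = 0.562952
Discount per step: exp(-r*dt) = 0.989802
Stock lattice S(k, i) with i counting down-moves:
  k=0: S(0,0) = 22.4700
  k=1: S(1,0) = 23.9791; S(1,1) = 21.0559
  k=2: S(2,0) = 25.5895; S(2,1) = 22.4700; S(2,2) = 19.7308
  k=3: S(3,0) = 27.3080; S(3,1) = 23.9791; S(3,2) = 21.0559; S(3,3) = 18.4891
Terminal payoffs V(N, i) = max(S_T - K, 0):
  V(3,0) = 6.008038; V(3,1) = 2.679063; V(3,2) = 0.000000; V(3,3) = 0.000000
Backward induction: V(k, i) = exp(-r*dt) * [p * V(k+1, i) + (1-p) * V(k+1, i+1)].
  V(2,0) = exp(-r*dt) * [p*6.008038 + (1-p)*2.679063] = 4.506684
  V(2,1) = exp(-r*dt) * [p*2.679063 + (1-p)*0.000000] = 1.492803
  V(2,2) = exp(-r*dt) * [p*0.000000 + (1-p)*0.000000] = 0.000000
  V(1,0) = exp(-r*dt) * [p*4.506684 + (1-p)*1.492803] = 3.156947
  V(1,1) = exp(-r*dt) * [p*1.492803 + (1-p)*0.000000] = 0.831806
  V(0,0) = exp(-r*dt) * [p*3.156947 + (1-p)*0.831806] = 2.118917

Answer: Price = V(0,0) = 2.1189


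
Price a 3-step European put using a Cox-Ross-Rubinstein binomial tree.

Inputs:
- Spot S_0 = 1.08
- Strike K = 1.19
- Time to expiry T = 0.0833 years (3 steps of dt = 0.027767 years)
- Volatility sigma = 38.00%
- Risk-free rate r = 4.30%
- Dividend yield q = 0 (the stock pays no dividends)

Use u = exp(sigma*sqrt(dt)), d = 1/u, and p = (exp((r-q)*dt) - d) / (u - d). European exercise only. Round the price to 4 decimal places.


dt = T/N = 0.027767
u = exp(sigma*sqrt(dt)) = 1.065368; d = 1/u = 0.938642
p = (exp((r-q)*dt) - d) / (u - d) = 0.493602
Discount per step: exp(-r*dt) = 0.998807
Stock lattice S(k, i) with i counting down-moves:
  k=0: S(0,0) = 1.0800
  k=1: S(1,0) = 1.1506; S(1,1) = 1.0137
  k=2: S(2,0) = 1.2258; S(2,1) = 1.0800; S(2,2) = 0.9515
  k=3: S(3,0) = 1.3059; S(3,1) = 1.1506; S(3,2) = 1.0137; S(3,3) = 0.8931
Terminal payoffs V(N, i) = max(K - S_T, 0):
  V(3,0) = 0.000000; V(3,1) = 0.039402; V(3,2) = 0.176266; V(3,3) = 0.296850
Backward induction: V(k, i) = exp(-r*dt) * [p * V(k+1, i) + (1-p) * V(k+1, i+1)].
  V(2,0) = exp(-r*dt) * [p*0.000000 + (1-p)*0.039402] = 0.019929
  V(2,1) = exp(-r*dt) * [p*0.039402 + (1-p)*0.176266] = 0.108580
  V(2,2) = exp(-r*dt) * [p*0.176266 + (1-p)*0.296850] = 0.237046
  V(1,0) = exp(-r*dt) * [p*0.019929 + (1-p)*0.108580] = 0.064744
  V(1,1) = exp(-r*dt) * [p*0.108580 + (1-p)*0.237046] = 0.173428
  V(0,0) = exp(-r*dt) * [p*0.064744 + (1-p)*0.173428] = 0.119639

Answer: Price = V(0,0) = 0.1196


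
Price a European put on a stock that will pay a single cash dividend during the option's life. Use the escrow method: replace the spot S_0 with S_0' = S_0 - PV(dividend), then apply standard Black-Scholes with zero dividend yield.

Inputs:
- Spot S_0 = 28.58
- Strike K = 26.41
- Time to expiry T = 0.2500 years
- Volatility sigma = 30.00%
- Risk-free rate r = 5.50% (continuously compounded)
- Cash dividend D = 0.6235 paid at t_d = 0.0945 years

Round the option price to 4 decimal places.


Answer: Price = 0.8353

Derivation:
PV(D) = D * exp(-r * t_d) = 0.6235 * 0.99481598 = 0.62026777
S_0' = S_0 - PV(D) = 28.5800 - 0.62026777 = 27.95973223
d1 = (ln(S_0'/K) + (r + sigma^2/2)*T) / (sigma*sqrt(T)) = 0.54681743
d2 = d1 - sigma*sqrt(T) = 0.39681743
exp(-rT) = 0.98634410
N(-d1) = 0.29225208; N(-d2) = 0.34575105
P = K * exp(-rT) * N(-d2) - S_0' * N(-d1) = 26.4100 * 0.98634410 * 0.34575105 - 27.95973223 * 0.29225208 = 0.8353


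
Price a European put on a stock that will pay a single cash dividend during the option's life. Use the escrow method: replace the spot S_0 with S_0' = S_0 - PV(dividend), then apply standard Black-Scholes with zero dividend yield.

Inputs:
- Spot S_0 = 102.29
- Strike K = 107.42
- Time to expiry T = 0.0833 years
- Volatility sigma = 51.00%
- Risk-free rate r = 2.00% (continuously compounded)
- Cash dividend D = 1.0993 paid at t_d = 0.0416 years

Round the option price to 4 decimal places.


Answer: Price = 9.6077

Derivation:
PV(D) = D * exp(-r * t_d) = 1.0993 * 0.99916835 = 1.09838576
S_0' = S_0 - PV(D) = 102.2900 - 1.09838576 = 101.19161424
d1 = (ln(S_0'/K) + (r + sigma^2/2)*T) / (sigma*sqrt(T)) = -0.32087619
d2 = d1 - sigma*sqrt(T) = -0.46807106
exp(-rT) = 0.99833539
N(-d1) = 0.62584789; N(-d2) = 0.68013311
P = K * exp(-rT) * N(-d2) - S_0' * N(-d1) = 107.4200 * 0.99833539 * 0.68013311 - 101.19161424 * 0.62584789 = 9.6077


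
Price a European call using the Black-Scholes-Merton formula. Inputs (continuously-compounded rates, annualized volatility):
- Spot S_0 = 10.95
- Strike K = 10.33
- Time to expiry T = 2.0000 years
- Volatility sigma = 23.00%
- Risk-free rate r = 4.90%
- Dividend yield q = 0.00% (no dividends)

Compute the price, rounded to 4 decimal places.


Answer: Price = 2.2514

Derivation:
d1 = (ln(S/K) + (r - q + 0.5*sigma^2) * T) / (sigma * sqrt(T)) = 0.64312030
d2 = d1 - sigma * sqrt(T) = 0.31785118
exp(-rT) = 0.90664890; exp(-qT) = 1.00000000
C = S_0 * exp(-qT) * N(d1) - K * exp(-rT) * N(d2)
N(d1) = 0.73992698; N(d2) = 0.62470109
C = 10.9500 * 1.00000000 * 0.73992698 - 10.3300 * 0.90664890 * 0.62470109 = 2.2514


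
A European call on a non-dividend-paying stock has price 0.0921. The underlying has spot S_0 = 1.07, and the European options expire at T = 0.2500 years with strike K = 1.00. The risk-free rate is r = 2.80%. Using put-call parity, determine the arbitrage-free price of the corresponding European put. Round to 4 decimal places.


Answer: Put price = 0.0151

Derivation:
Put-call parity: C - P = S_0 * exp(-qT) - K * exp(-rT).
S_0 * exp(-qT) = 1.0700 * 1.00000000 = 1.07000000
K * exp(-rT) = 1.0000 * 0.99302444 = 0.99302444
P = C - S*exp(-qT) + K*exp(-rT)
P = 0.0921 - 1.07000000 + 0.99302444 = 0.0151


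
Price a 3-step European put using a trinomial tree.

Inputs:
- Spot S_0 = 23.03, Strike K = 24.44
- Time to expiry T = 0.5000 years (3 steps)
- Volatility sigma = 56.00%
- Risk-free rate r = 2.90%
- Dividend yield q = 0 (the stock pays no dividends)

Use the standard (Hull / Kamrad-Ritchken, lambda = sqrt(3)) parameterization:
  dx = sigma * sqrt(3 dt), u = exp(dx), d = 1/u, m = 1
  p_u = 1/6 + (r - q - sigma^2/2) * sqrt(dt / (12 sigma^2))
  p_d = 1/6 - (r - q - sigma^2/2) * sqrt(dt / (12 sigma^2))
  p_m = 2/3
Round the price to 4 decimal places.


Answer: Price = V(0,0) = 4.1338

Derivation:
dt = T/N = 0.166667; dx = sigma*sqrt(3*dt) = 0.395980
u = exp(dx) = 1.485839; d = 1/u = 0.673020
p_u = 0.139771, p_m = 0.666667, p_d = 0.193562
Discount per step: exp(-r*dt) = 0.995178
Stock lattice S(k, j) with j the centered position index:
  k=0: S(0,+0) = 23.0300
  k=1: S(1,-1) = 15.4997; S(1,+0) = 23.0300; S(1,+1) = 34.2189
  k=2: S(2,-2) = 10.4316; S(2,-1) = 15.4997; S(2,+0) = 23.0300; S(2,+1) = 34.2189; S(2,+2) = 50.8438
  k=3: S(3,-3) = 7.0207; S(3,-2) = 10.4316; S(3,-1) = 15.4997; S(3,+0) = 23.0300; S(3,+1) = 34.2189; S(3,+2) = 50.8438; S(3,+3) = 75.5456
Terminal payoffs V(N, j) = max(K - S_T, 0):
  V(3,-3) = 17.419332; V(3,-2) = 14.008416; V(3,-1) = 8.940343; V(3,+0) = 1.410000; V(3,+1) = 0.000000; V(3,+2) = 0.000000; V(3,+3) = 0.000000
Backward induction: V(k, j) = exp(-r*dt) * [p_u * V(k+1, j+1) + p_m * V(k+1, j) + p_d * V(k+1, j-1)]
  V(2,-2) = exp(-r*dt) * [p_u*8.940343 + p_m*14.008416 + p_d*17.419332] = 13.892956
  V(2,-1) = exp(-r*dt) * [p_u*1.410000 + p_m*8.940343 + p_d*14.008416] = 8.826040
  V(2,+0) = exp(-r*dt) * [p_u*0.000000 + p_m*1.410000 + p_d*8.940343] = 2.657634
  V(2,+1) = exp(-r*dt) * [p_u*0.000000 + p_m*0.000000 + p_d*1.410000] = 0.271606
  V(2,+2) = exp(-r*dt) * [p_u*0.000000 + p_m*0.000000 + p_d*0.000000] = 0.000000
  V(1,-1) = exp(-r*dt) * [p_u*2.657634 + p_m*8.826040 + p_d*13.892956] = 8.901508
  V(1,+0) = exp(-r*dt) * [p_u*0.271606 + p_m*2.657634 + p_d*8.826040] = 3.501142
  V(1,+1) = exp(-r*dt) * [p_u*0.000000 + p_m*0.271606 + p_d*2.657634] = 0.692134
  V(0,+0) = exp(-r*dt) * [p_u*0.692134 + p_m*3.501142 + p_d*8.901508] = 4.133800


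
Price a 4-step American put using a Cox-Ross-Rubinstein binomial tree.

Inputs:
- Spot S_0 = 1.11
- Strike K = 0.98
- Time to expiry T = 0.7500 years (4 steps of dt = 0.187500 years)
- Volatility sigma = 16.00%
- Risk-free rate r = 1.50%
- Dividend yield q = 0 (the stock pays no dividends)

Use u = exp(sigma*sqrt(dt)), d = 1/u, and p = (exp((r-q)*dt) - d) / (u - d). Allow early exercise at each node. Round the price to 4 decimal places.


dt = T/N = 0.187500
u = exp(sigma*sqrt(dt)) = 1.071738; d = 1/u = 0.933063
p = (exp((r-q)*dt) - d) / (u - d) = 0.502996
Discount per step: exp(-r*dt) = 0.997191
Stock lattice S(k, i) with i counting down-moves:
  k=0: S(0,0) = 1.1100
  k=1: S(1,0) = 1.1896; S(1,1) = 1.0357
  k=2: S(2,0) = 1.2750; S(2,1) = 1.1100; S(2,2) = 0.9664
  k=3: S(3,0) = 1.3664; S(3,1) = 1.1896; S(3,2) = 1.0357; S(3,3) = 0.9017
  k=4: S(4,0) = 1.4645; S(4,1) = 1.2750; S(4,2) = 1.1100; S(4,3) = 0.9664; S(4,4) = 0.8413
Terminal payoffs V(N, i) = max(K - S_T, 0):
  V(4,0) = 0.000000; V(4,1) = 0.000000; V(4,2) = 0.000000; V(4,3) = 0.013626; V(4,4) = 0.138667
Backward induction: V(k, i) = exp(-r*dt) * [p * V(k+1, i) + (1-p) * V(k+1, i+1)]; then take max(V_cont, immediate exercise) for American.
  V(3,0) = exp(-r*dt) * [p*0.000000 + (1-p)*0.000000] = 0.000000; exercise = 0.000000; V(3,0) = max -> 0.000000
  V(3,1) = exp(-r*dt) * [p*0.000000 + (1-p)*0.000000] = 0.000000; exercise = 0.000000; V(3,1) = max -> 0.000000
  V(3,2) = exp(-r*dt) * [p*0.000000 + (1-p)*0.013626] = 0.006753; exercise = 0.000000; V(3,2) = max -> 0.006753
  V(3,3) = exp(-r*dt) * [p*0.013626 + (1-p)*0.138667] = 0.075559; exercise = 0.078311; V(3,3) = max -> 0.078311
  V(2,0) = exp(-r*dt) * [p*0.000000 + (1-p)*0.000000] = 0.000000; exercise = 0.000000; V(2,0) = max -> 0.000000
  V(2,1) = exp(-r*dt) * [p*0.000000 + (1-p)*0.006753] = 0.003347; exercise = 0.000000; V(2,1) = max -> 0.003347
  V(2,2) = exp(-r*dt) * [p*0.006753 + (1-p)*0.078311] = 0.042199; exercise = 0.013626; V(2,2) = max -> 0.042199
  V(1,0) = exp(-r*dt) * [p*0.000000 + (1-p)*0.003347] = 0.001659; exercise = 0.000000; V(1,0) = max -> 0.001659
  V(1,1) = exp(-r*dt) * [p*0.003347 + (1-p)*0.042199] = 0.022593; exercise = 0.000000; V(1,1) = max -> 0.022593
  V(0,0) = exp(-r*dt) * [p*0.001659 + (1-p)*0.022593] = 0.012029; exercise = 0.000000; V(0,0) = max -> 0.012029

Answer: Price = V(0,0) = 0.0120


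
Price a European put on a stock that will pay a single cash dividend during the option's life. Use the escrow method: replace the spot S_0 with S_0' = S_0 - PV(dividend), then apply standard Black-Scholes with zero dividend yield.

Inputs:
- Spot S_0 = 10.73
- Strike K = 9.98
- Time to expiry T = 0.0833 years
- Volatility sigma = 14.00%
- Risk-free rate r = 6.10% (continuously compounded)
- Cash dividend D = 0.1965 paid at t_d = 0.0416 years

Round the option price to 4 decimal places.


Answer: Price = 0.0132

Derivation:
PV(D) = D * exp(-r * t_d) = 0.1965 * 0.99746562 = 0.19600199
S_0' = S_0 - PV(D) = 10.7300 - 0.19600199 = 10.53399801
d1 = (ln(S_0'/K) + (r + sigma^2/2)*T) / (sigma*sqrt(T)) = 1.48299352
d2 = d1 - sigma*sqrt(T) = 1.44258708
exp(-rT) = 0.99493159
N(-d1) = 0.06903807; N(-d2) = 0.07456841
P = K * exp(-rT) * N(-d2) - S_0' * N(-d1) = 9.9800 * 0.99493159 * 0.07456841 - 10.53399801 * 0.06903807 = 0.0132


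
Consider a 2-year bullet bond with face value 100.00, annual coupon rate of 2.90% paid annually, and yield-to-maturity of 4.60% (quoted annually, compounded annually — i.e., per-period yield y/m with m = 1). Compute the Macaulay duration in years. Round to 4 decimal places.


Answer: Macaulay duration = 1.9714 years

Derivation:
Coupon per period c = face * coupon_rate / m = 2.900000
Periods per year m = 1; per-period yield y/m = 0.046000
Number of cashflows N = 2
Cashflows (t years, CF_t, discount factor 1/(1+y/m)^(m*t), PV):
  t = 1.0000: CF_t = 2.900000, DF = 0.956023, PV = 2.772467
  t = 2.0000: CF_t = 102.900000, DF = 0.913980, PV = 94.048529
Price P = sum_t PV_t = 96.820995
Macaulay numerator sum_t t * PV_t:
  t * PV_t at t = 1.0000: 2.772467
  t * PV_t at t = 2.0000: 188.097057
Macaulay duration D = (sum_t t * PV_t) / P = 190.869524 / 96.820995 = 1.971365


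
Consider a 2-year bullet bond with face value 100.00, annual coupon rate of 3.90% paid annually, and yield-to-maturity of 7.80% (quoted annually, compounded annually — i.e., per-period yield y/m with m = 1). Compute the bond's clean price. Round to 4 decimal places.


Coupon per period c = face * coupon_rate / m = 3.900000
Periods per year m = 1; per-period yield y/m = 0.078000
Number of cashflows N = 2
Cashflows (t years, CF_t, discount factor 1/(1+y/m)^(m*t), PV):
  t = 1.0000: CF_t = 3.900000, DF = 0.927644, PV = 3.617811
  t = 2.0000: CF_t = 103.900000, DF = 0.860523, PV = 89.408339
Price P = sum_t PV_t = 93.026150

Answer: Price = 93.0261


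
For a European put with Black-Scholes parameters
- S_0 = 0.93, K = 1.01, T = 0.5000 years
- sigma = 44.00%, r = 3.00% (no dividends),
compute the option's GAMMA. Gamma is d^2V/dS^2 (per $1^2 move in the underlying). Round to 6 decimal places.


d1 = -0.0614572978; d2 = -0.3725842815
phi(d1) = 0.3981895890; exp(-qT) = 1.0000000000; exp(-rT) = 0.9851119396
Gamma = exp(-qT) * phi(d1) / (S * sigma * sqrt(T)) = 1.0000000000 * 0.3981895890 / (0.9300 * 0.4400 * 0.7071067812) = 1.376161

Answer: Gamma = 1.376161


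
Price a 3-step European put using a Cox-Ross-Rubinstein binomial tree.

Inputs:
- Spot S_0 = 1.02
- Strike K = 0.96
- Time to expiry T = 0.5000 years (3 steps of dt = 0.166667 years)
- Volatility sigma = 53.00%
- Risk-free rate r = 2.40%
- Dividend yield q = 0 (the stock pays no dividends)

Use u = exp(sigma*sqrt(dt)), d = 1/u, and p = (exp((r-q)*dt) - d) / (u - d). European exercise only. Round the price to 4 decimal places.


dt = T/N = 0.166667
u = exp(sigma*sqrt(dt)) = 1.241564; d = 1/u = 0.805436
p = (exp((r-q)*dt) - d) / (u - d) = 0.455307
Discount per step: exp(-r*dt) = 0.996008
Stock lattice S(k, i) with i counting down-moves:
  k=0: S(0,0) = 1.0200
  k=1: S(1,0) = 1.2664; S(1,1) = 0.8215
  k=2: S(2,0) = 1.5723; S(2,1) = 1.0200; S(2,2) = 0.6617
  k=3: S(3,0) = 1.9521; S(3,1) = 1.2664; S(3,2) = 0.8215; S(3,3) = 0.5330
Terminal payoffs V(N, i) = max(K - S_T, 0):
  V(3,0) = 0.000000; V(3,1) = 0.000000; V(3,2) = 0.138455; V(3,3) = 0.427042
Backward induction: V(k, i) = exp(-r*dt) * [p * V(k+1, i) + (1-p) * V(k+1, i+1)].
  V(2,0) = exp(-r*dt) * [p*0.000000 + (1-p)*0.000000] = 0.000000
  V(2,1) = exp(-r*dt) * [p*0.000000 + (1-p)*0.138455] = 0.075115
  V(2,2) = exp(-r*dt) * [p*0.138455 + (1-p)*0.427042] = 0.294466
  V(1,0) = exp(-r*dt) * [p*0.000000 + (1-p)*0.075115] = 0.040751
  V(1,1) = exp(-r*dt) * [p*0.075115 + (1-p)*0.294466] = 0.193817
  V(0,0) = exp(-r*dt) * [p*0.040751 + (1-p)*0.193817] = 0.123629

Answer: Price = V(0,0) = 0.1236


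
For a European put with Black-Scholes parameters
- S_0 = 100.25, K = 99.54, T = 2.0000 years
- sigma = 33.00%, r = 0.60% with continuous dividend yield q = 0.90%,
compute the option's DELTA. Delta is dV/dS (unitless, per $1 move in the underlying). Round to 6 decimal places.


Answer: Delta = -0.399568

Derivation:
d1 = 0.2357183155; d2 = -0.2309721601
phi(d1) = 0.3880115797; exp(-qT) = 0.9821610324; exp(-rT) = 0.9880717129
N(-d1) = 0.4068256283
Delta = -exp(-qT) * N(-d1) = -0.9821610324 * 0.4068256283 = -0.399568


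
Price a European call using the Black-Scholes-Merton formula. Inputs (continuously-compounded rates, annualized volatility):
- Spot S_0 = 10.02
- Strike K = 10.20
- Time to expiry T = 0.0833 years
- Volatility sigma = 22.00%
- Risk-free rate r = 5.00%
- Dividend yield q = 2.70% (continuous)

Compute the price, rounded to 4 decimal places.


d1 = (ln(S/K) + (r - q + 0.5*sigma^2) * T) / (sigma * sqrt(T)) = -0.21848467
d2 = d1 - sigma * sqrt(T) = -0.28198050
exp(-rT) = 0.99584366; exp(-qT) = 0.99775343
C = S_0 * exp(-qT) * N(d1) - K * exp(-rT) * N(d2)
N(d1) = 0.41352575; N(d2) = 0.38897923
C = 10.0200 * 0.99775343 * 0.41352575 - 10.2000 * 0.99584366 * 0.38897923 = 0.1831

Answer: Price = 0.1831


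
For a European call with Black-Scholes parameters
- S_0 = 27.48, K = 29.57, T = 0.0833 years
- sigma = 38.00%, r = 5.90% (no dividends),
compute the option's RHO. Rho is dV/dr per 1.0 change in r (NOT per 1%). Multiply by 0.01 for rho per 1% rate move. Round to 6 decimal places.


Answer: Rho = 0.609747

Derivation:
d1 = -0.5687087168; d2 = -0.6783833264
phi(d1) = 0.3393737283; exp(-qT) = 1.0000000000; exp(-rT) = 0.9950973574
N(d2) = 0.2487643391
Rho = K*T*exp(-rT)*N(d2) = 29.5700 * 0.0833 * 0.9950973574 * 0.2487643391 = 0.609747


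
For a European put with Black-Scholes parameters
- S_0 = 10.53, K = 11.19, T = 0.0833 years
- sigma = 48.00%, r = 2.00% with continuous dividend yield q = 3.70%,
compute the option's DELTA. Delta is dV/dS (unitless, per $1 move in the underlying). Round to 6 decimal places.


Answer: Delta = -0.645948

Derivation:
d1 = -0.3797713492; d2 = -0.5183076982
phi(d1) = 0.3711861196; exp(-qT) = 0.9969226448; exp(-rT) = 0.9983353870
N(-d1) = 0.6479424241
Delta = -exp(-qT) * N(-d1) = -0.9969226448 * 0.6479424241 = -0.645948


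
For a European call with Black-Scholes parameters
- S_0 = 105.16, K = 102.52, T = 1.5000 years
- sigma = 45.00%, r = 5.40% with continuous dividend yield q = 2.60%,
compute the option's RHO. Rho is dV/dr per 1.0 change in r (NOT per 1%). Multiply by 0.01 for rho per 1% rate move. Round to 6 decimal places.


Answer: Rho = 62.272196

Derivation:
d1 = 0.3979061789; d2 = -0.1532290132
phi(d1) = 0.3685778983; exp(-qT) = 0.9617507091; exp(-rT) = 0.9221936914
N(d2) = 0.4391088393
Rho = K*T*exp(-rT)*N(d2) = 102.5200 * 1.5000 * 0.9221936914 * 0.4391088393 = 62.272196


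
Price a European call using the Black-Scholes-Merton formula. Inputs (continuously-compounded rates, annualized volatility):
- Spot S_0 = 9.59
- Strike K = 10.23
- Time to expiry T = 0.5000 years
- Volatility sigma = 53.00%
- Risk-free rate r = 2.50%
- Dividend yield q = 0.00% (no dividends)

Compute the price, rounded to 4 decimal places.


Answer: Price = 1.2211

Derivation:
d1 = (ln(S/K) + (r - q + 0.5*sigma^2) * T) / (sigma * sqrt(T)) = 0.04835359
d2 = d1 - sigma * sqrt(T) = -0.32641301
exp(-rT) = 0.98757780; exp(-qT) = 1.00000000
C = S_0 * exp(-qT) * N(d1) - K * exp(-rT) * N(d2)
N(d1) = 0.51928278; N(d2) = 0.37205595
C = 9.5900 * 1.00000000 * 0.51928278 - 10.2300 * 0.98757780 * 0.37205595 = 1.2211


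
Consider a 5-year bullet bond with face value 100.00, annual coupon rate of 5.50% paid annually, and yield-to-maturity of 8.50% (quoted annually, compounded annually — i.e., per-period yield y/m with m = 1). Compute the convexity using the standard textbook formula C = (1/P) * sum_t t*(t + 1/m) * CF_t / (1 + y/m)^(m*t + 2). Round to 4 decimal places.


Coupon per period c = face * coupon_rate / m = 5.500000
Periods per year m = 1; per-period yield y/m = 0.085000
Number of cashflows N = 5
Cashflows (t years, CF_t, discount factor 1/(1+y/m)^(m*t), PV):
  t = 1.0000: CF_t = 5.500000, DF = 0.921659, PV = 5.069124
  t = 2.0000: CF_t = 5.500000, DF = 0.849455, PV = 4.672004
  t = 3.0000: CF_t = 5.500000, DF = 0.782908, PV = 4.305995
  t = 4.0000: CF_t = 5.500000, DF = 0.721574, PV = 3.968659
  t = 5.0000: CF_t = 105.500000, DF = 0.665045, PV = 70.162292
Price P = sum_t PV_t = 88.178074
Convexity numerator sum_t t*(t + 1/m) * CF_t / (1+y/m)^(m*t + 2):
  t = 1.0000: term = 8.611989
  t = 2.0000: term = 23.811951
  t = 3.0000: term = 43.892998
  t = 4.0000: term = 67.423960
  t = 5.0000: term = 1787.991900
Convexity = (1/P) * sum = 1931.732799 / 88.178074 = 21.907178

Answer: Convexity = 21.9072


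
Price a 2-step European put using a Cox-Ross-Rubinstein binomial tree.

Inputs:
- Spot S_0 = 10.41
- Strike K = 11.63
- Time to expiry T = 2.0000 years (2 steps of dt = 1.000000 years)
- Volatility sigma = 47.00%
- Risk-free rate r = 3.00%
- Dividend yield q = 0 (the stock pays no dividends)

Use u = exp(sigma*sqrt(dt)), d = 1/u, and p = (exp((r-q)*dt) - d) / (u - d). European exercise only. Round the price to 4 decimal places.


dt = T/N = 1.000000
u = exp(sigma*sqrt(dt)) = 1.599994; d = 1/u = 0.625002
p = (exp((r-q)*dt) - d) / (u - d) = 0.415852
Discount per step: exp(-r*dt) = 0.970446
Stock lattice S(k, i) with i counting down-moves:
  k=0: S(0,0) = 10.4100
  k=1: S(1,0) = 16.6559; S(1,1) = 6.5063
  k=2: S(2,0) = 26.6494; S(2,1) = 10.4100; S(2,2) = 4.0664
Terminal payoffs V(N, i) = max(K - S_T, 0):
  V(2,0) = 0.000000; V(2,1) = 1.220000; V(2,2) = 7.563564
Backward induction: V(k, i) = exp(-r*dt) * [p * V(k+1, i) + (1-p) * V(k+1, i+1)].
  V(1,0) = exp(-r*dt) * [p*0.000000 + (1-p)*1.220000] = 0.691598
  V(1,1) = exp(-r*dt) * [p*1.220000 + (1-p)*7.563564] = 4.780008
  V(0,0) = exp(-r*dt) * [p*0.691598 + (1-p)*4.780008] = 2.988812

Answer: Price = V(0,0) = 2.9888


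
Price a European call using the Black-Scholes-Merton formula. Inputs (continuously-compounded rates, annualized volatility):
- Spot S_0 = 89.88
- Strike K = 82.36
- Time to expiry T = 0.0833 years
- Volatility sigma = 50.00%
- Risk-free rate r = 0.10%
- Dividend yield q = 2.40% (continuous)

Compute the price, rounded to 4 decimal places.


Answer: Price = 9.4631

Derivation:
d1 = (ln(S/K) + (r - q + 0.5*sigma^2) * T) / (sigma * sqrt(T)) = 0.66435473
d2 = d1 - sigma * sqrt(T) = 0.52004603
exp(-rT) = 0.99991670; exp(-qT) = 0.99800280
C = S_0 * exp(-qT) * N(d1) - K * exp(-rT) * N(d2)
N(d1) = 0.74676835; N(d2) = 0.69848425
C = 89.8800 * 0.99800280 * 0.74676835 - 82.3600 * 0.99991670 * 0.69848425 = 9.4631


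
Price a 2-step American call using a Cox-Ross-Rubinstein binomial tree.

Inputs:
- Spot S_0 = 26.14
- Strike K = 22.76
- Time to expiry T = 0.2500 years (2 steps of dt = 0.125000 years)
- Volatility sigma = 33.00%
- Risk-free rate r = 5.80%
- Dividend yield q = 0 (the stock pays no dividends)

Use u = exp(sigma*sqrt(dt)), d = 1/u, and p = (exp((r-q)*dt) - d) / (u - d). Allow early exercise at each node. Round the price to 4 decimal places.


Answer: Price = V(0,0) = 4.2113

Derivation:
dt = T/N = 0.125000
u = exp(sigma*sqrt(dt)) = 1.123751; d = 1/u = 0.889876
p = (exp((r-q)*dt) - d) / (u - d) = 0.501977
Discount per step: exp(-r*dt) = 0.992776
Stock lattice S(k, i) with i counting down-moves:
  k=0: S(0,0) = 26.1400
  k=1: S(1,0) = 29.3749; S(1,1) = 23.2614
  k=2: S(2,0) = 33.0100; S(2,1) = 26.1400; S(2,2) = 20.6997
Terminal payoffs V(N, i) = max(S_T - K, 0):
  V(2,0) = 10.250046; V(2,1) = 3.380000; V(2,2) = 0.000000
Backward induction: V(k, i) = exp(-r*dt) * [p * V(k+1, i) + (1-p) * V(k+1, i+1)]; then take max(V_cont, immediate exercise) for American.
  V(1,0) = exp(-r*dt) * [p*10.250046 + (1-p)*3.380000] = 6.779277; exercise = 6.614864; V(1,0) = max -> 6.779277
  V(1,1) = exp(-r*dt) * [p*3.380000 + (1-p)*0.000000] = 1.684426; exercise = 0.501371; V(1,1) = max -> 1.684426
  V(0,0) = exp(-r*dt) * [p*6.779277 + (1-p)*1.684426] = 4.211281; exercise = 3.380000; V(0,0) = max -> 4.211281


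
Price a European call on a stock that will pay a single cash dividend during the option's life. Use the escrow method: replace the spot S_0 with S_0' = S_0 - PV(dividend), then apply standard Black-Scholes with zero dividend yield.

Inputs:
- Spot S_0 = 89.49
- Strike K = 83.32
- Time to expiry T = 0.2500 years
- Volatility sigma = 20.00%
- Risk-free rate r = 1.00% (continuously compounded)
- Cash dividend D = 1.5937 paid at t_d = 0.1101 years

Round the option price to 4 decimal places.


Answer: Price = 6.3231

Derivation:
PV(D) = D * exp(-r * t_d) = 1.5937 * 0.99889961 = 1.59194630
S_0' = S_0 - PV(D) = 89.4900 - 1.59194630 = 87.89805370
d1 = (ln(S_0'/K) + (r + sigma^2/2)*T) / (sigma*sqrt(T)) = 0.60989046
d2 = d1 - sigma*sqrt(T) = 0.50989046
exp(-rT) = 0.99750312
N(d1) = 0.72903281; N(d2) = 0.69493590
C = S_0' * N(d1) - K * exp(-rT) * N(d2) = 87.89805370 * 0.72903281 - 83.3200 * 0.99750312 * 0.69493590 = 6.3231


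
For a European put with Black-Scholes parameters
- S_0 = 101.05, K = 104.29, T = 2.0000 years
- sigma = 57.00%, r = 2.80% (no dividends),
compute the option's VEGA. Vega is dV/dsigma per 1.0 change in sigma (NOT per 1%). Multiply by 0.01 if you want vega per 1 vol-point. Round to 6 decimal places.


Answer: Vega = 51.901407

Derivation:
d1 = 0.4333695742; d2 = -0.3727321564
phi(d1) = 0.3631849294; exp(-qT) = 1.0000000000; exp(-rT) = 0.9455391359
Vega = S * exp(-qT) * phi(d1) * sqrt(T) = 101.0500 * 1.0000000000 * 0.3631849294 * 1.4142135624 = 51.901407


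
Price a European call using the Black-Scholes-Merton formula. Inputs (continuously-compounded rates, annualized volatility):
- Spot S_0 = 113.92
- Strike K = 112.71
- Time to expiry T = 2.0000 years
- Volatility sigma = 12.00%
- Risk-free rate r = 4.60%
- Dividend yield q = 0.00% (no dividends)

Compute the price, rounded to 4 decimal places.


d1 = (ln(S/K) + (r - q + 0.5*sigma^2) * T) / (sigma * sqrt(T)) = 0.68989050
d2 = d1 - sigma * sqrt(T) = 0.52018487
exp(-rT) = 0.91210515; exp(-qT) = 1.00000000
C = S_0 * exp(-qT) * N(d1) - K * exp(-rT) * N(d2)
N(d1) = 0.75486847; N(d2) = 0.69853263
C = 113.9200 * 1.00000000 * 0.75486847 - 112.7100 * 0.91210515 * 0.69853263 = 14.1831

Answer: Price = 14.1831


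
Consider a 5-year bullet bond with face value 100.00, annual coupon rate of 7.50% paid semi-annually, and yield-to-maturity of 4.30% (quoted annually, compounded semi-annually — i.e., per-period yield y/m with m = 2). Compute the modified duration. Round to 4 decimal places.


Coupon per period c = face * coupon_rate / m = 3.750000
Periods per year m = 2; per-period yield y/m = 0.021500
Number of cashflows N = 10
Cashflows (t years, CF_t, discount factor 1/(1+y/m)^(m*t), PV):
  t = 0.5000: CF_t = 3.750000, DF = 0.978953, PV = 3.671072
  t = 1.0000: CF_t = 3.750000, DF = 0.958348, PV = 3.593805
  t = 1.5000: CF_t = 3.750000, DF = 0.938177, PV = 3.518165
  t = 2.0000: CF_t = 3.750000, DF = 0.918431, PV = 3.444116
  t = 2.5000: CF_t = 3.750000, DF = 0.899100, PV = 3.371626
  t = 3.0000: CF_t = 3.750000, DF = 0.880177, PV = 3.300662
  t = 3.5000: CF_t = 3.750000, DF = 0.861651, PV = 3.231191
  t = 4.0000: CF_t = 3.750000, DF = 0.843515, PV = 3.163183
  t = 4.5000: CF_t = 3.750000, DF = 0.825762, PV = 3.096606
  t = 5.0000: CF_t = 103.750000, DF = 0.808381, PV = 83.869566
Price P = sum_t PV_t = 114.259992
First compute Macaulay numerator sum_t t * PV_t:
  t * PV_t at t = 0.5000: 1.835536
  t * PV_t at t = 1.0000: 3.593805
  t * PV_t at t = 1.5000: 5.277247
  t * PV_t at t = 2.0000: 6.888232
  t * PV_t at t = 2.5000: 8.429065
  t * PV_t at t = 3.0000: 9.901986
  t * PV_t at t = 3.5000: 11.309170
  t * PV_t at t = 4.0000: 12.652731
  t * PV_t at t = 4.5000: 13.934726
  t * PV_t at t = 5.0000: 419.347830
Macaulay duration D = 493.170329 / 114.259992 = 4.316212
Modified duration = D / (1 + y/m) = 4.316212 / (1 + 0.021500) = 4.225366

Answer: Modified duration = 4.2254
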